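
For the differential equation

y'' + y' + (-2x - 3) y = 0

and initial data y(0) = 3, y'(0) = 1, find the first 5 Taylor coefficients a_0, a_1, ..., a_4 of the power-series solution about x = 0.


Ansatz: y(x) = sum_{n>=0} a_n x^n, so y'(x) = sum_{n>=1} n a_n x^(n-1) and y''(x) = sum_{n>=2} n(n-1) a_n x^(n-2).
Substitute into P(x) y'' + Q(x) y' + R(x) y = 0 with P(x) = 1, Q(x) = 1, R(x) = -2x - 3, and match powers of x.
Initial conditions: a_0 = 3, a_1 = 1.
Setting the coefficient of each power of x to zero and solving order by order (substituting the coefficients already found):
  x^0: 2 a_2 + a_1 - 3 a_0 = 0  ->  2 a_2 = -a_1 + 3 a_0 = 8  ->  a_2 = 4
  x^1: 6 a_3 + 2 a_2 - 3 a_1 - 2 a_0 = 0  ->  6 a_3 = -2 a_2 + 3 a_1 + 2 a_0 = 1  ->  a_3 = 1/6
  x^2: 12 a_4 + 3 a_3 - 3 a_2 - 2 a_1 = 0  ->  12 a_4 = -3 a_3 + 3 a_2 + 2 a_1 = 27/2  ->  a_4 = 9/8
Truncated series: y(x) = 3 + x + 4 x^2 + (1/6) x^3 + (9/8) x^4 + O(x^5).

a_0 = 3; a_1 = 1; a_2 = 4; a_3 = 1/6; a_4 = 9/8


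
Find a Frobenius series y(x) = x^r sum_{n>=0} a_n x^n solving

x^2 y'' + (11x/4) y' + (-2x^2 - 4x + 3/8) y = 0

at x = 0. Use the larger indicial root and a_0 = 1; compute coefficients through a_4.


Write in Frobenius form y'' + (p(x)/x) y' + (q(x)/x^2) y = 0:
  p(x) = 11/4,  q(x) = -2x^2 - 4x + 3/8.
Indicial equation: r(r-1) + (11/4) r + (3/8) = 0 -> roots r_1 = -1/4, r_2 = -3/2.
Take r = r_1 = -1/4. Let y(x) = x^r sum_{n>=0} a_n x^n with a_0 = 1.
Substitute y = x^r sum a_n x^n and match x^{r+n}. The recurrence is
  D(n) a_n - 4 a_{n-1} - 2 a_{n-2} = 0,  where D(n) = (r+n)(r+n-1) + (11/4)(r+n) + (3/8).
  a_n = [4 a_{n-1} + 2 a_{n-2}] / D(n).
Since the indicial polynomial factors as (r - r_1)(r - r_2), D(n) = (r_1 + n - r_1)(r_1 + n - r_2) = n(n + 5/4).
Evaluating step by step (a_0 = 1):
  n = 1: D(1) = 1(1 + 5/4) = 9/4; numerator = 4(1) = 4; a_1 = (4)/(9/4) = 16/9
  n = 2: D(2) = 2(2 + 5/4) = 13/2; numerator = 4(16/9) + 2(1) = 82/9; a_2 = (82/9)/(13/2) = 164/117
  n = 3: D(3) = 3(3 + 5/4) = 51/4; numerator = 4(164/117) + 2(16/9) = 1072/117; a_3 = (1072/117)/(51/4) = 4288/5967
  n = 4: D(4) = 4(4 + 5/4) = 21; numerator = 4(4288/5967) + 2(164/117) = 33880/5967; a_4 = (33880/5967)/(21) = 4840/17901

r = -1/4; a_0 = 1; a_1 = 16/9; a_2 = 164/117; a_3 = 4288/5967; a_4 = 4840/17901


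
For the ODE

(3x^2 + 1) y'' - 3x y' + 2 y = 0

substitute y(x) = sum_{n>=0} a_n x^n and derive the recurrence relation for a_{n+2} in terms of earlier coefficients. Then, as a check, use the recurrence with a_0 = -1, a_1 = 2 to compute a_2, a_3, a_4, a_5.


Substitute y = sum_n a_n x^n.
(1 + 3 x^2) y'' contributes (n+2)(n+1) a_{n+2} + 3 n(n-1) a_n at x^n.
-3 x y'(x) contributes -3 n a_n at x^n.
2 y(x) contributes 2 a_n at x^n.
Matching x^n: (n+2)(n+1) a_{n+2} + (3 n(n-1) - 3 n + 2) a_n = 0.
Thus a_{n+2} = (-3 n(n-1) + 3 n - 2) / ((n+1)(n+2)) * a_n.

Check with a_0 = -1, a_1 = 2 (apply the recurrence for n = 0, 1, 2, 3): a_0 = -1, a_1 = 2, a_2 = 1, a_3 = 1/3, a_4 = -1/6, a_5 = -11/60.

a_(n+2) = (-3 n(n-1) + 3 n - 2) / ((n+1)(n+2)) * a_n; check: a_0 = -1, a_1 = 2, a_2 = 1, a_3 = 1/3, a_4 = -1/6, a_5 = -11/60


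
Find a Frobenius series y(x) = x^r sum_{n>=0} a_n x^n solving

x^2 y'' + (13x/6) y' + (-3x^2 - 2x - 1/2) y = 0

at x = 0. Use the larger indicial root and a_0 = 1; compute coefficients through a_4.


Write in Frobenius form y'' + (p(x)/x) y' + (q(x)/x^2) y = 0:
  p(x) = 13/6,  q(x) = -3x^2 - 2x - 1/2.
Indicial equation: r(r-1) + (13/6) r + (-1/2) = 0 -> roots r_1 = 1/3, r_2 = -3/2.
Take r = r_1 = 1/3. Let y(x) = x^r sum_{n>=0} a_n x^n with a_0 = 1.
Substitute y = x^r sum a_n x^n and match x^{r+n}. The recurrence is
  D(n) a_n - 2 a_{n-1} - 3 a_{n-2} = 0,  where D(n) = (r+n)(r+n-1) + (13/6)(r+n) + (-1/2).
  a_n = [2 a_{n-1} + 3 a_{n-2}] / D(n).
Since the indicial polynomial factors as (r - r_1)(r - r_2), D(n) = (r_1 + n - r_1)(r_1 + n - r_2) = n(n + 11/6).
Evaluating step by step (a_0 = 1):
  n = 1: D(1) = 1(1 + 11/6) = 17/6; numerator = 2(1) = 2; a_1 = (2)/(17/6) = 12/17
  n = 2: D(2) = 2(2 + 11/6) = 23/3; numerator = 2(12/17) + 3(1) = 75/17; a_2 = (75/17)/(23/3) = 225/391
  n = 3: D(3) = 3(3 + 11/6) = 29/2; numerator = 2(225/391) + 3(12/17) = 1278/391; a_3 = (1278/391)/(29/2) = 2556/11339
  n = 4: D(4) = 4(4 + 11/6) = 70/3; numerator = 2(2556/11339) + 3(225/391) = 24687/11339; a_4 = (24687/11339)/(70/3) = 74061/793730

r = 1/3; a_0 = 1; a_1 = 12/17; a_2 = 225/391; a_3 = 2556/11339; a_4 = 74061/793730


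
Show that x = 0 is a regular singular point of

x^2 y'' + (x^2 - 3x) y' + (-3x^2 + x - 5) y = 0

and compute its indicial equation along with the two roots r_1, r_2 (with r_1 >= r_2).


Divide by x^2 to reach normal form y'' + P_1(x) y' + P_2(x) y = 0 with P_1(x) = 1 - 3/x and P_2(x) = -3 + 1/x - 5/x^2.
x = 0 is a singular point because the y'-coefficient 1 - 3/x has a pole at x = 0 and the y-coefficient -3 + 1/x - 5/x^2 has a pole at x = 0.
It is a regular singular point because x P_1(x) = p(x) = x - 3 and x^2 P_2(x) = q(x) = -3x^2 + x - 5 are polynomials, hence analytic at x = 0.
p(0) = -3,  q(0) = -5.
Indicial equation: r(r-1) + p(0) r + q(0) = 0, i.e. r^2 + (p(0) - 1) r + q(0) = 0, i.e. r^2 - 4 r - 5 = 0.
Discriminant: (-4)^2 - 4(-5) = 36, so r = (4 ± 6)/2.
Solving: r_1 = 5, r_2 = -1.

indicial: r^2 - 4 r - 5 = 0; roots r_1 = 5, r_2 = -1


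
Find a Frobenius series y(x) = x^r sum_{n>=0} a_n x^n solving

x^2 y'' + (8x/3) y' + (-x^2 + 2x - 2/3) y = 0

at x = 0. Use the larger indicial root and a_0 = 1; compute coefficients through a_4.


Write in Frobenius form y'' + (p(x)/x) y' + (q(x)/x^2) y = 0:
  p(x) = 8/3,  q(x) = -x^2 + 2x - 2/3.
Indicial equation: r(r-1) + (8/3) r + (-2/3) = 0 -> roots r_1 = 1/3, r_2 = -2.
Take r = r_1 = 1/3. Let y(x) = x^r sum_{n>=0} a_n x^n with a_0 = 1.
Substitute y = x^r sum a_n x^n and match x^{r+n}. The recurrence is
  D(n) a_n + 2 a_{n-1} - 1 a_{n-2} = 0,  where D(n) = (r+n)(r+n-1) + (8/3)(r+n) + (-2/3).
  a_n = [-2 a_{n-1} + 1 a_{n-2}] / D(n).
Since the indicial polynomial factors as (r - r_1)(r - r_2), D(n) = (r_1 + n - r_1)(r_1 + n - r_2) = n(n + 7/3).
Evaluating step by step (a_0 = 1):
  n = 1: D(1) = 1(1 + 7/3) = 10/3; numerator = -2(1) = -2; a_1 = (-2)/(10/3) = -3/5
  n = 2: D(2) = 2(2 + 7/3) = 26/3; numerator = -2(-3/5) + 1(1) = 11/5; a_2 = (11/5)/(26/3) = 33/130
  n = 3: D(3) = 3(3 + 7/3) = 16; numerator = -2(33/130) + 1(-3/5) = -72/65; a_3 = (-72/65)/(16) = -9/130
  n = 4: D(4) = 4(4 + 7/3) = 76/3; numerator = -2(-9/130) + 1(33/130) = 51/130; a_4 = (51/130)/(76/3) = 153/9880

r = 1/3; a_0 = 1; a_1 = -3/5; a_2 = 33/130; a_3 = -9/130; a_4 = 153/9880


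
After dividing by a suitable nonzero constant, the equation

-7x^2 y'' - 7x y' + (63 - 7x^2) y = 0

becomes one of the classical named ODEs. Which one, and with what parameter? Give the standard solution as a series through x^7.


All three coefficients share the factor -7; dividing through by -7 gives  x^2 y'' + x y' + (x^2 - 9) y = 0.
This matches the Bessel equation x^2 y'' + x y' + (x^2 - nu^2) y = 0 with nu^2 = 9, so nu = 3; the solution bounded at x = 0 is J_3(x).
Frobenius at x = 0: indicial roots ±nu; for r = nu the recurrence k(k + 2nu) c_k = -c_{k-2} gives the standard series J_nu(x) = sum_{k>=0} (-1)^k / (k! (k+nu)!) (x/2)^(2k+nu). Evaluate the first 3 terms:
  k = 0: (-1)^0 / (0! * 3! * 2^3) x^3 = 1/(1*6*8) x^3 = (1/48) x^3
  k = 1: (-1)^1 / (1! * 4! * 2^5) x^5 = -1/(1*24*32) x^5 = (-1/768) x^5
  k = 2: (-1)^2 / (2! * 5! * 2^7) x^7 = 1/(2*120*128) x^7 = (1/30720) x^7
Hence J_3(x) = x^7/30720 - x^5/768 + x^3/48 + ....

J_3(x); series = x^7/30720 - x^5/768 + x^3/48


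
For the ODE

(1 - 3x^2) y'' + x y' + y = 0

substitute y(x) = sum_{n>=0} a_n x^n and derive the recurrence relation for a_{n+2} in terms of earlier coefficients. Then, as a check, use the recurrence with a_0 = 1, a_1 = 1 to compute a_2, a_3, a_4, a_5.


Substitute y = sum_n a_n x^n.
(1 - 3 x^2) y'' contributes (n+2)(n+1) a_{n+2} - 3 n(n-1) a_n at x^n.
x y'(x) contributes n a_n at x^n.
y(x) contributes 1 a_n at x^n.
Matching x^n: (n+2)(n+1) a_{n+2} + (-3 n(n-1) + n + 1) a_n = 0.
Thus a_{n+2} = (3 n(n-1) - n - 1) / ((n+1)(n+2)) * a_n.

Check with a_0 = 1, a_1 = 1 (apply the recurrence for n = 0, 1, 2, 3): a_0 = 1, a_1 = 1, a_2 = -1/2, a_3 = -1/3, a_4 = -1/8, a_5 = -7/30.

a_(n+2) = (3 n(n-1) - n - 1) / ((n+1)(n+2)) * a_n; check: a_0 = 1, a_1 = 1, a_2 = -1/2, a_3 = -1/3, a_4 = -1/8, a_5 = -7/30


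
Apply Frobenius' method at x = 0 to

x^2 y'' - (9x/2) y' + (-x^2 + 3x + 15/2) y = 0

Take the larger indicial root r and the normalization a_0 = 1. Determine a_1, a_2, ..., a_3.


Write in Frobenius form y'' + (p(x)/x) y' + (q(x)/x^2) y = 0:
  p(x) = -9/2,  q(x) = -x^2 + 3x + 15/2.
Indicial equation: r(r-1) + (-9/2) r + (15/2) = 0 -> roots r_1 = 3, r_2 = 5/2.
Take r = r_1 = 3. Let y(x) = x^r sum_{n>=0} a_n x^n with a_0 = 1.
Substitute y = x^r sum a_n x^n and match x^{r+n}. The recurrence is
  D(n) a_n + 3 a_{n-1} - 1 a_{n-2} = 0,  where D(n) = (r+n)(r+n-1) + (-9/2)(r+n) + (15/2).
  a_n = [-3 a_{n-1} + 1 a_{n-2}] / D(n).
Since the indicial polynomial factors as (r - r_1)(r - r_2), D(n) = (r_1 + n - r_1)(r_1 + n - r_2) = n(n + 1/2).
Evaluating step by step (a_0 = 1):
  n = 1: D(1) = 1(1 + 1/2) = 3/2; numerator = -3(1) = -3; a_1 = (-3)/(3/2) = -2
  n = 2: D(2) = 2(2 + 1/2) = 5; numerator = -3(-2) + 1(1) = 7; a_2 = (7)/(5) = 7/5
  n = 3: D(3) = 3(3 + 1/2) = 21/2; numerator = -3(7/5) + 1(-2) = -31/5; a_3 = (-31/5)/(21/2) = -62/105

r = 3; a_0 = 1; a_1 = -2; a_2 = 7/5; a_3 = -62/105


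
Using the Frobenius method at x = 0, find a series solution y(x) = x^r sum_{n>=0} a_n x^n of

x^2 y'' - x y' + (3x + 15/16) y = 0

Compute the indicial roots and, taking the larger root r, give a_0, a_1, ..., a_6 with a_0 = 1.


Write in Frobenius form y'' + (p(x)/x) y' + (q(x)/x^2) y = 0:
  p(x) = -1,  q(x) = 3x + 15/16.
Indicial equation: r(r-1) + (-1) r + (15/16) = 0 -> roots r_1 = 5/4, r_2 = 3/4.
Take r = r_1 = 5/4. Let y(x) = x^r sum_{n>=0} a_n x^n with a_0 = 1.
Substitute y = x^r sum a_n x^n and match x^{r+n}. The recurrence is
  D(n) a_n + 3 a_{n-1} = 0,  where D(n) = (r+n)(r+n-1) + (-1)(r+n) + (15/16).
  a_n = -3 / D(n) * a_{n-1}.
Since the indicial polynomial factors as (r - r_1)(r - r_2), D(n) = (r_1 + n - r_1)(r_1 + n - r_2) = n(n + 1/2).
Evaluating step by step (a_0 = 1):
  n = 1: D(1) = 1(1 + 1/2) = 3/2; numerator = -3(1) = -3; a_1 = (-3)/(3/2) = -2
  n = 2: D(2) = 2(2 + 1/2) = 5; numerator = -3(-2) = 6; a_2 = (6)/(5) = 6/5
  n = 3: D(3) = 3(3 + 1/2) = 21/2; numerator = -3(6/5) = -18/5; a_3 = (-18/5)/(21/2) = -12/35
  n = 4: D(4) = 4(4 + 1/2) = 18; numerator = -3(-12/35) = 36/35; a_4 = (36/35)/(18) = 2/35
  n = 5: D(5) = 5(5 + 1/2) = 55/2; numerator = -3(2/35) = -6/35; a_5 = (-6/35)/(55/2) = -12/1925
  n = 6: D(6) = 6(6 + 1/2) = 39; numerator = -3(-12/1925) = 36/1925; a_6 = (36/1925)/(39) = 12/25025

r = 5/4; a_0 = 1; a_1 = -2; a_2 = 6/5; a_3 = -12/35; a_4 = 2/35; a_5 = -12/1925; a_6 = 12/25025


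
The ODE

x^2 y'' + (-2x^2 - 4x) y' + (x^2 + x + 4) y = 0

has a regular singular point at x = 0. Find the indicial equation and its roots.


Divide by x^2 to reach normal form y'' + P_1(x) y' + P_2(x) y = 0 with P_1(x) = -2 - 4/x and P_2(x) = 1 + 1/x + 4/x^2.
x = 0 is a singular point because the y'-coefficient -2 - 4/x has a pole at x = 0 and the y-coefficient 1 + 1/x + 4/x^2 has a pole at x = 0.
It is a regular singular point because x P_1(x) = p(x) = -2x - 4 and x^2 P_2(x) = q(x) = x^2 + x + 4 are polynomials, hence analytic at x = 0.
p(0) = -4,  q(0) = 4.
Indicial equation: r(r-1) + p(0) r + q(0) = 0, i.e. r^2 + (p(0) - 1) r + q(0) = 0, i.e. r^2 - 5 r + 4 = 0.
Discriminant: (-5)^2 - 4(4) = 9, so r = (5 ± 3)/2.
Solving: r_1 = 4, r_2 = 1.

indicial: r^2 - 5 r + 4 = 0; roots r_1 = 4, r_2 = 1


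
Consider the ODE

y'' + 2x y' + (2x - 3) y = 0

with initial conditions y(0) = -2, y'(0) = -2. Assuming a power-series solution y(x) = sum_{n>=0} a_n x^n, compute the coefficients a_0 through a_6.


Ansatz: y(x) = sum_{n>=0} a_n x^n, so y'(x) = sum_{n>=1} n a_n x^(n-1) and y''(x) = sum_{n>=2} n(n-1) a_n x^(n-2).
Substitute into P(x) y'' + Q(x) y' + R(x) y = 0 with P(x) = 1, Q(x) = 2x, R(x) = 2x - 3, and match powers of x.
Initial conditions: a_0 = -2, a_1 = -2.
Setting the coefficient of each power of x to zero and solving order by order (substituting the coefficients already found):
  x^0: 2 a_2 - 3 a_0 = 0  ->  2 a_2 = 3 a_0 = -6  ->  a_2 = -3
  x^1: 6 a_3 - a_1 + 2 a_0 = 0  ->  6 a_3 = a_1 - 2 a_0 = 2  ->  a_3 = 1/3
  x^2: 12 a_4 + a_2 + 2 a_1 = 0  ->  12 a_4 = -a_2 - 2 a_1 = 7  ->  a_4 = 7/12
  x^3: 20 a_5 + 3 a_3 + 2 a_2 = 0  ->  20 a_5 = -3 a_3 - 2 a_2 = 5  ->  a_5 = 1/4
  x^4: 30 a_6 + 5 a_4 + 2 a_3 = 0  ->  30 a_6 = -5 a_4 - 2 a_3 = -43/12  ->  a_6 = -43/360
Truncated series: y(x) = -2 - 2 x - 3 x^2 + (1/3) x^3 + (7/12) x^4 + (1/4) x^5 - (43/360) x^6 + O(x^7).

a_0 = -2; a_1 = -2; a_2 = -3; a_3 = 1/3; a_4 = 7/12; a_5 = 1/4; a_6 = -43/360


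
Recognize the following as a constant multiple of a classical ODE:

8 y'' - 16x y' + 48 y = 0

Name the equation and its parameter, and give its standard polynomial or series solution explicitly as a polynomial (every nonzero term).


All three coefficients share the factor 8; dividing through by 8 gives  y'' - 2x y' + 6 y = 0.
This matches the Hermite equation y'' - 2x y' + 2n y = 0 with 2n = 6, so n = 3; the polynomial solution is H_3(x).
With y = sum_k a_k x^k, matching x^k gives (k+2)(k+1) a_{k+2} = 2(k - n) a_k = 2(k - 3) a_k. The right side vanishes at k = 3, so the series with the parity of 3 terminates at degree 3.
Standard normalization: leading coefficient of H_n is 2^n, so a_3 = 2^3 = 8. Work downward with a_k = (k+1)(k+2) a_{k+2} / (2(k - n)):
  a_1 = (2)(3)(8) / (2(1 - 3)) = 48/(-4) = -12
Hence H_3(x) = 8 x^3 - 12 x.

H_3(x); series = 8 x^3 - 12 x


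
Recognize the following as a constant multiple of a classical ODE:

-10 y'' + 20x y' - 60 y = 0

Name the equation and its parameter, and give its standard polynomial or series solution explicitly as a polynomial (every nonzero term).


All three coefficients share the factor -10; dividing through by -10 gives  y'' - 2x y' + 6 y = 0.
This matches the Hermite equation y'' - 2x y' + 2n y = 0 with 2n = 6, so n = 3; the polynomial solution is H_3(x).
With y = sum_k a_k x^k, matching x^k gives (k+2)(k+1) a_{k+2} = 2(k - n) a_k = 2(k - 3) a_k. The right side vanishes at k = 3, so the series with the parity of 3 terminates at degree 3.
Standard normalization: leading coefficient of H_n is 2^n, so a_3 = 2^3 = 8. Work downward with a_k = (k+1)(k+2) a_{k+2} / (2(k - n)):
  a_1 = (2)(3)(8) / (2(1 - 3)) = 48/(-4) = -12
Hence H_3(x) = 8 x^3 - 12 x.

H_3(x); series = 8 x^3 - 12 x


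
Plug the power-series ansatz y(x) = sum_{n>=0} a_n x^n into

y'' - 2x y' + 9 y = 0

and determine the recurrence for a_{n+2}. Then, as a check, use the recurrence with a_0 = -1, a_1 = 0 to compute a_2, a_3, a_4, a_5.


Substitute y = sum_n a_n x^n.
y''(x) has coefficient (n+2)(n+1) a_{n+2} at x^n;
-2 x y'(x) has coefficient -2 n a_n at x^n (shift);
9 y(x) has coefficient 9 a_n at x^n.
Matching x^n: (n+2)(n+1) a_{n+2} + (-2n + 9) a_n = 0.
Thus a_{n+2} = (2n - 9) / ((n+1)(n+2)) * a_n.

Check with a_0 = -1, a_1 = 0 (apply the recurrence for n = 0, 1, 2, 3): a_0 = -1, a_1 = 0, a_2 = 9/2, a_3 = 0, a_4 = -15/8, a_5 = 0.

a_(n+2) = (2n - 9) / ((n+1)(n+2)) * a_n; check: a_0 = -1, a_1 = 0, a_2 = 9/2, a_3 = 0, a_4 = -15/8, a_5 = 0


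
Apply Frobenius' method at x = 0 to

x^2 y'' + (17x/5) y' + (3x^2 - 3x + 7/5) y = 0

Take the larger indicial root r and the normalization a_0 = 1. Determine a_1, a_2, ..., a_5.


Write in Frobenius form y'' + (p(x)/x) y' + (q(x)/x^2) y = 0:
  p(x) = 17/5,  q(x) = 3x^2 - 3x + 7/5.
Indicial equation: r(r-1) + (17/5) r + (7/5) = 0 -> roots r_1 = -1, r_2 = -7/5.
Take r = r_1 = -1. Let y(x) = x^r sum_{n>=0} a_n x^n with a_0 = 1.
Substitute y = x^r sum a_n x^n and match x^{r+n}. The recurrence is
  D(n) a_n - 3 a_{n-1} + 3 a_{n-2} = 0,  where D(n) = (r+n)(r+n-1) + (17/5)(r+n) + (7/5).
  a_n = [3 a_{n-1} - 3 a_{n-2}] / D(n).
Since the indicial polynomial factors as (r - r_1)(r - r_2), D(n) = (r_1 + n - r_1)(r_1 + n - r_2) = n(n + 2/5).
Evaluating step by step (a_0 = 1):
  n = 1: D(1) = 1(1 + 2/5) = 7/5; numerator = 3(1) = 3; a_1 = (3)/(7/5) = 15/7
  n = 2: D(2) = 2(2 + 2/5) = 24/5; numerator = 3(15/7) - 3(1) = 24/7; a_2 = (24/7)/(24/5) = 5/7
  n = 3: D(3) = 3(3 + 2/5) = 51/5; numerator = 3(5/7) - 3(15/7) = -30/7; a_3 = (-30/7)/(51/5) = -50/119
  n = 4: D(4) = 4(4 + 2/5) = 88/5; numerator = 3(-50/119) - 3(5/7) = -405/119; a_4 = (-405/119)/(88/5) = -2025/10472
  n = 5: D(5) = 5(5 + 2/5) = 27; numerator = 3(-2025/10472) - 3(-50/119) = 7125/10472; a_5 = (7125/10472)/(27) = 2375/94248

r = -1; a_0 = 1; a_1 = 15/7; a_2 = 5/7; a_3 = -50/119; a_4 = -2025/10472; a_5 = 2375/94248


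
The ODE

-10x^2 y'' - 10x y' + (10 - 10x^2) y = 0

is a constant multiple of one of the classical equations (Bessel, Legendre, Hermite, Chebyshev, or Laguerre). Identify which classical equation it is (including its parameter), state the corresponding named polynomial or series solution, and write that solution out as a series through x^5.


All three coefficients share the factor -10; dividing through by -10 gives  x^2 y'' + x y' + (x^2 - 1) y = 0.
This matches the Bessel equation x^2 y'' + x y' + (x^2 - nu^2) y = 0 with nu^2 = 1, so nu = 1; the solution bounded at x = 0 is J_1(x).
Frobenius at x = 0: indicial roots ±nu; for r = nu the recurrence k(k + 2nu) c_k = -c_{k-2} gives the standard series J_nu(x) = sum_{k>=0} (-1)^k / (k! (k+nu)!) (x/2)^(2k+nu). Evaluate the first 3 terms:
  k = 0: (-1)^0 / (0! * 1! * 2^1) x^1 = 1/(1*1*2) x^1 = (1/2) x^1
  k = 1: (-1)^1 / (1! * 2! * 2^3) x^3 = -1/(1*2*8) x^3 = (-1/16) x^3
  k = 2: (-1)^2 / (2! * 3! * 2^5) x^5 = 1/(2*6*32) x^5 = (1/384) x^5
Hence J_1(x) = x^5/384 - x^3/16 + x/2 + ....

J_1(x); series = x^5/384 - x^3/16 + x/2


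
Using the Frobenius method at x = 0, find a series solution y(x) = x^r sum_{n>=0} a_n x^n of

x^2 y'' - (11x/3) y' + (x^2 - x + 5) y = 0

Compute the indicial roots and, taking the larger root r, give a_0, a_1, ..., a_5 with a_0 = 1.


Write in Frobenius form y'' + (p(x)/x) y' + (q(x)/x^2) y = 0:
  p(x) = -11/3,  q(x) = x^2 - x + 5.
Indicial equation: r(r-1) + (-11/3) r + (5) = 0 -> roots r_1 = 3, r_2 = 5/3.
Take r = r_1 = 3. Let y(x) = x^r sum_{n>=0} a_n x^n with a_0 = 1.
Substitute y = x^r sum a_n x^n and match x^{r+n}. The recurrence is
  D(n) a_n - 1 a_{n-1} + 1 a_{n-2} = 0,  where D(n) = (r+n)(r+n-1) + (-11/3)(r+n) + (5).
  a_n = [1 a_{n-1} - 1 a_{n-2}] / D(n).
Since the indicial polynomial factors as (r - r_1)(r - r_2), D(n) = (r_1 + n - r_1)(r_1 + n - r_2) = n(n + 4/3).
Evaluating step by step (a_0 = 1):
  n = 1: D(1) = 1(1 + 4/3) = 7/3; numerator = 1(1) = 1; a_1 = (1)/(7/3) = 3/7
  n = 2: D(2) = 2(2 + 4/3) = 20/3; numerator = 1(3/7) - 1(1) = -4/7; a_2 = (-4/7)/(20/3) = -3/35
  n = 3: D(3) = 3(3 + 4/3) = 13; numerator = 1(-3/35) - 1(3/7) = -18/35; a_3 = (-18/35)/(13) = -18/455
  n = 4: D(4) = 4(4 + 4/3) = 64/3; numerator = 1(-18/455) - 1(-3/35) = 3/65; a_4 = (3/65)/(64/3) = 9/4160
  n = 5: D(5) = 5(5 + 4/3) = 95/3; numerator = 1(9/4160) - 1(-18/455) = 243/5824; a_5 = (243/5824)/(95/3) = 729/553280

r = 3; a_0 = 1; a_1 = 3/7; a_2 = -3/35; a_3 = -18/455; a_4 = 9/4160; a_5 = 729/553280


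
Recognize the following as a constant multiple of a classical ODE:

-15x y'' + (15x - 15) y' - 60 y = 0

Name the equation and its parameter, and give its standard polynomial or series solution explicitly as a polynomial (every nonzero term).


All three coefficients share the factor -15; dividing through by -15 gives  x y'' + (1 - x) y' + 4 y = 0.
This matches the Laguerre equation x y'' + (1 - x) y' + n y = 0 with n = 4; the polynomial solution is L_4(x).
With y = sum_k a_k x^k, matching x^k gives (k+1)k a_{k+1} + (k+1) a_{k+1} - k a_k + n a_k = 0, i.e. (k+1)^2 a_{k+1} = (k - n) a_k = (k - 4) a_k. The right side vanishes at k = 4, so the series terminates at degree 4.
Standard normalization L_n(0) = 1 gives a_0 = 1. Work upward with a_{k+1} = (k - 4) a_k / (k+1)^2:
  a_1 = (0 - 4)(1) / 1^2 = -4/1 = -4
  a_2 = (1 - 4)(-4) / 2^2 = 12/4 = 3
  a_3 = (2 - 4)(3) / 3^2 = -6/9 = -2/3
  a_4 = (3 - 4)(-2/3) / 4^2 = (2/3)/16 = 1/24
Hence L_4(x) = x^4/24 - 2 x^3/3 + 3 x^2 - 4 x + 1.

L_4(x); series = x^4/24 - 2 x^3/3 + 3 x^2 - 4 x + 1


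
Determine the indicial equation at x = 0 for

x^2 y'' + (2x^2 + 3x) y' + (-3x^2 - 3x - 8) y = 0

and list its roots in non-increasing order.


Divide by x^2 to reach normal form y'' + P_1(x) y' + P_2(x) y = 0 with P_1(x) = 2 + 3/x and P_2(x) = -3 - 3/x - 8/x^2.
x = 0 is a singular point because the y'-coefficient 2 + 3/x has a pole at x = 0 and the y-coefficient -3 - 3/x - 8/x^2 has a pole at x = 0.
It is a regular singular point because x P_1(x) = p(x) = 2x + 3 and x^2 P_2(x) = q(x) = -3x^2 - 3x - 8 are polynomials, hence analytic at x = 0.
p(0) = 3,  q(0) = -8.
Indicial equation: r(r-1) + p(0) r + q(0) = 0, i.e. r^2 + (p(0) - 1) r + q(0) = 0, i.e. r^2 + 2 r - 8 = 0.
Discriminant: (2)^2 - 4(-8) = 36, so r = (-2 ± 6)/2.
Solving: r_1 = 2, r_2 = -4.

indicial: r^2 + 2 r - 8 = 0; roots r_1 = 2, r_2 = -4


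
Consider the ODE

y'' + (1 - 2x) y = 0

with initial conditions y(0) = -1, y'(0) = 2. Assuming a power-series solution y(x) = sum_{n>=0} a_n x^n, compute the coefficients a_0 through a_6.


Ansatz: y(x) = sum_{n>=0} a_n x^n, so y'(x) = sum_{n>=1} n a_n x^(n-1) and y''(x) = sum_{n>=2} n(n-1) a_n x^(n-2).
Substitute into P(x) y'' + Q(x) y' + R(x) y = 0 with P(x) = 1, Q(x) = 0, R(x) = 1 - 2x, and match powers of x.
Initial conditions: a_0 = -1, a_1 = 2.
Setting the coefficient of each power of x to zero and solving order by order (substituting the coefficients already found):
  x^0: 2 a_2 + a_0 = 0  ->  2 a_2 = -a_0 = 1  ->  a_2 = 1/2
  x^1: 6 a_3 + a_1 - 2 a_0 = 0  ->  6 a_3 = -a_1 + 2 a_0 = -4  ->  a_3 = -2/3
  x^2: 12 a_4 + a_2 - 2 a_1 = 0  ->  12 a_4 = -a_2 + 2 a_1 = 7/2  ->  a_4 = 7/24
  x^3: 20 a_5 + a_3 - 2 a_2 = 0  ->  20 a_5 = -a_3 + 2 a_2 = 5/3  ->  a_5 = 1/12
  x^4: 30 a_6 + a_4 - 2 a_3 = 0  ->  30 a_6 = -a_4 + 2 a_3 = -13/8  ->  a_6 = -13/240
Truncated series: y(x) = -1 + 2 x + (1/2) x^2 - (2/3) x^3 + (7/24) x^4 + (1/12) x^5 - (13/240) x^6 + O(x^7).

a_0 = -1; a_1 = 2; a_2 = 1/2; a_3 = -2/3; a_4 = 7/24; a_5 = 1/12; a_6 = -13/240


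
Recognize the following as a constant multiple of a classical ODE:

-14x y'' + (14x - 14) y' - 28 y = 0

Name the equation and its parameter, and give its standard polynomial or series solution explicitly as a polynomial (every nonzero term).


All three coefficients share the factor -14; dividing through by -14 gives  x y'' + (1 - x) y' + 2 y = 0.
This matches the Laguerre equation x y'' + (1 - x) y' + n y = 0 with n = 2; the polynomial solution is L_2(x).
With y = sum_k a_k x^k, matching x^k gives (k+1)k a_{k+1} + (k+1) a_{k+1} - k a_k + n a_k = 0, i.e. (k+1)^2 a_{k+1} = (k - n) a_k = (k - 2) a_k. The right side vanishes at k = 2, so the series terminates at degree 2.
Standard normalization L_n(0) = 1 gives a_0 = 1. Work upward with a_{k+1} = (k - 2) a_k / (k+1)^2:
  a_1 = (0 - 2)(1) / 1^2 = -2/1 = -2
  a_2 = (1 - 2)(-2) / 2^2 = 2/4 = 1/2
Hence L_2(x) = x^2/2 - 2 x + 1.

L_2(x); series = x^2/2 - 2 x + 1


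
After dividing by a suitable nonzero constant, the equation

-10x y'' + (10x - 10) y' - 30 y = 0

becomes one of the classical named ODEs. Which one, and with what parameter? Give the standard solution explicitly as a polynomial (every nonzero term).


All three coefficients share the factor -10; dividing through by -10 gives  x y'' + (1 - x) y' + 3 y = 0.
This matches the Laguerre equation x y'' + (1 - x) y' + n y = 0 with n = 3; the polynomial solution is L_3(x).
With y = sum_k a_k x^k, matching x^k gives (k+1)k a_{k+1} + (k+1) a_{k+1} - k a_k + n a_k = 0, i.e. (k+1)^2 a_{k+1} = (k - n) a_k = (k - 3) a_k. The right side vanishes at k = 3, so the series terminates at degree 3.
Standard normalization L_n(0) = 1 gives a_0 = 1. Work upward with a_{k+1} = (k - 3) a_k / (k+1)^2:
  a_1 = (0 - 3)(1) / 1^2 = -3/1 = -3
  a_2 = (1 - 3)(-3) / 2^2 = 6/4 = 3/2
  a_3 = (2 - 3)(3/2) / 3^2 = (-3/2)/9 = -1/6
Hence L_3(x) = -x^3/6 + 3 x^2/2 - 3 x + 1.

L_3(x); series = -x^3/6 + 3 x^2/2 - 3 x + 1


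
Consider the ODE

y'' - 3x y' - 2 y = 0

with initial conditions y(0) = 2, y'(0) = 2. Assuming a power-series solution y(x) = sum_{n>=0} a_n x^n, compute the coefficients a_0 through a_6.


Ansatz: y(x) = sum_{n>=0} a_n x^n, so y'(x) = sum_{n>=1} n a_n x^(n-1) and y''(x) = sum_{n>=2} n(n-1) a_n x^(n-2).
Substitute into P(x) y'' + Q(x) y' + R(x) y = 0 with P(x) = 1, Q(x) = -3x, R(x) = -2, and match powers of x.
Initial conditions: a_0 = 2, a_1 = 2.
Setting the coefficient of each power of x to zero and solving order by order (substituting the coefficients already found):
  x^0: 2 a_2 - 2 a_0 = 0  ->  2 a_2 = 2 a_0 = 4  ->  a_2 = 2
  x^1: 6 a_3 - 5 a_1 = 0  ->  6 a_3 = 5 a_1 = 10  ->  a_3 = 5/3
  x^2: 12 a_4 - 8 a_2 = 0  ->  12 a_4 = 8 a_2 = 16  ->  a_4 = 4/3
  x^3: 20 a_5 - 11 a_3 = 0  ->  20 a_5 = 11 a_3 = 55/3  ->  a_5 = 11/12
  x^4: 30 a_6 - 14 a_4 = 0  ->  30 a_6 = 14 a_4 = 56/3  ->  a_6 = 28/45
Truncated series: y(x) = 2 + 2 x + 2 x^2 + (5/3) x^3 + (4/3) x^4 + (11/12) x^5 + (28/45) x^6 + O(x^7).

a_0 = 2; a_1 = 2; a_2 = 2; a_3 = 5/3; a_4 = 4/3; a_5 = 11/12; a_6 = 28/45


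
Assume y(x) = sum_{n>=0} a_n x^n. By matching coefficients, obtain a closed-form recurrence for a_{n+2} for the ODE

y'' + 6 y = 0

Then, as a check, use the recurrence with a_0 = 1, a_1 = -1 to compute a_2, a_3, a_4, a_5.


Substitute y = sum_n a_n x^n into y'' + (const) y = 0.
y''(x) = sum_{n>=0} (n+2)(n+1) a_{n+2} x^n.
The ODE becomes sum_n [(n+2)(n+1) a_{n+2} + 6 a_n] x^n = 0.
Setting each coefficient to zero gives the recurrence:
  (n+2)(n+1) a_{n+2} + 6 a_n = 0,
  a_{n+2} = -6 / ((n+1)(n+2)) a_n.

Check with a_0 = 1, a_1 = -1 (apply the recurrence for n = 0, 1, 2, 3): a_0 = 1, a_1 = -1, a_2 = -3, a_3 = 1, a_4 = 3/2, a_5 = -3/10.

a_{n+2} = -6/((n+1)(n+2)) * a_n; check: a_0 = 1, a_1 = -1, a_2 = -3, a_3 = 1, a_4 = 3/2, a_5 = -3/10


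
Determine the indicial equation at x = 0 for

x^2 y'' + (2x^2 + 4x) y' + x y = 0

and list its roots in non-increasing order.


Divide by x^2 to reach normal form y'' + P_1(x) y' + P_2(x) y = 0 with P_1(x) = 2 + 4/x and P_2(x) = 1/x.
x = 0 is a singular point because the y'-coefficient 2 + 4/x has a pole at x = 0 and the y-coefficient 1/x has a pole at x = 0.
It is a regular singular point because x P_1(x) = p(x) = 2x + 4 and x^2 P_2(x) = q(x) = x are polynomials, hence analytic at x = 0.
p(0) = 4,  q(0) = 0.
Indicial equation: r(r-1) + p(0) r + q(0) = 0, i.e. r^2 + (p(0) - 1) r + q(0) = 0, i.e. r^2 + 3 r = 0.
Discriminant: (3)^2 - 4(0) = 9, so r = (-3 ± 3)/2.
Solving: r_1 = 0, r_2 = -3.

indicial: r^2 + 3 r = 0; roots r_1 = 0, r_2 = -3


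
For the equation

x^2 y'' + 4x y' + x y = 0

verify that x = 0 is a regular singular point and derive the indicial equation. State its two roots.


Divide by x^2 to reach normal form y'' + P_1(x) y' + P_2(x) y = 0 with P_1(x) = 4/x and P_2(x) = 1/x.
x = 0 is a singular point because the y'-coefficient 4/x has a pole at x = 0 and the y-coefficient 1/x has a pole at x = 0.
It is a regular singular point because x P_1(x) = p(x) = 4 and x^2 P_2(x) = q(x) = x are polynomials, hence analytic at x = 0.
p(0) = 4,  q(0) = 0.
Indicial equation: r(r-1) + p(0) r + q(0) = 0, i.e. r^2 + (p(0) - 1) r + q(0) = 0, i.e. r^2 + 3 r = 0.
Discriminant: (3)^2 - 4(0) = 9, so r = (-3 ± 3)/2.
Solving: r_1 = 0, r_2 = -3.

indicial: r^2 + 3 r = 0; roots r_1 = 0, r_2 = -3


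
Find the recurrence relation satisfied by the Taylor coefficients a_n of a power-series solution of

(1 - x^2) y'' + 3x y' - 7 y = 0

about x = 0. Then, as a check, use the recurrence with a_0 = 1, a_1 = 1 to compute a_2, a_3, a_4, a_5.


Substitute y = sum_n a_n x^n.
(1 - 1 x^2) y'' contributes (n+2)(n+1) a_{n+2} - n(n-1) a_n at x^n.
3 x y'(x) contributes 3 n a_n at x^n.
-7 y(x) contributes -7 a_n at x^n.
Matching x^n: (n+2)(n+1) a_{n+2} + (-n(n-1) + 3 n - 7) a_n = 0.
Thus a_{n+2} = (n(n-1) - 3 n + 7) / ((n+1)(n+2)) * a_n.

Check with a_0 = 1, a_1 = 1 (apply the recurrence for n = 0, 1, 2, 3): a_0 = 1, a_1 = 1, a_2 = 7/2, a_3 = 2/3, a_4 = 7/8, a_5 = 2/15.

a_(n+2) = (n(n-1) - 3 n + 7) / ((n+1)(n+2)) * a_n; check: a_0 = 1, a_1 = 1, a_2 = 7/2, a_3 = 2/3, a_4 = 7/8, a_5 = 2/15


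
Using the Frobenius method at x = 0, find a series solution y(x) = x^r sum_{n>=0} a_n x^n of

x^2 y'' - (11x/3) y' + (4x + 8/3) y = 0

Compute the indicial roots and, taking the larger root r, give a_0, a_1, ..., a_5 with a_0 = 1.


Write in Frobenius form y'' + (p(x)/x) y' + (q(x)/x^2) y = 0:
  p(x) = -11/3,  q(x) = 4x + 8/3.
Indicial equation: r(r-1) + (-11/3) r + (8/3) = 0 -> roots r_1 = 4, r_2 = 2/3.
Take r = r_1 = 4. Let y(x) = x^r sum_{n>=0} a_n x^n with a_0 = 1.
Substitute y = x^r sum a_n x^n and match x^{r+n}. The recurrence is
  D(n) a_n + 4 a_{n-1} = 0,  where D(n) = (r+n)(r+n-1) + (-11/3)(r+n) + (8/3).
  a_n = -4 / D(n) * a_{n-1}.
Since the indicial polynomial factors as (r - r_1)(r - r_2), D(n) = (r_1 + n - r_1)(r_1 + n - r_2) = n(n + 10/3).
Evaluating step by step (a_0 = 1):
  n = 1: D(1) = 1(1 + 10/3) = 13/3; numerator = -4(1) = -4; a_1 = (-4)/(13/3) = -12/13
  n = 2: D(2) = 2(2 + 10/3) = 32/3; numerator = -4(-12/13) = 48/13; a_2 = (48/13)/(32/3) = 9/26
  n = 3: D(3) = 3(3 + 10/3) = 19; numerator = -4(9/26) = -18/13; a_3 = (-18/13)/(19) = -18/247
  n = 4: D(4) = 4(4 + 10/3) = 88/3; numerator = -4(-18/247) = 72/247; a_4 = (72/247)/(88/3) = 27/2717
  n = 5: D(5) = 5(5 + 10/3) = 125/3; numerator = -4(27/2717) = -108/2717; a_5 = (-108/2717)/(125/3) = -324/339625

r = 4; a_0 = 1; a_1 = -12/13; a_2 = 9/26; a_3 = -18/247; a_4 = 27/2717; a_5 = -324/339625


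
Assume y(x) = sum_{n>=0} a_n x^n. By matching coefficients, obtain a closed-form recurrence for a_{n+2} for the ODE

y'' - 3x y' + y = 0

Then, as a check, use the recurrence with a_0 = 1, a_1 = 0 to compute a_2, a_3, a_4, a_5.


Substitute y = sum_n a_n x^n.
y''(x) has coefficient (n+2)(n+1) a_{n+2} at x^n;
-3 x y'(x) has coefficient -3 n a_n at x^n (shift);
y(x) has coefficient 1 a_n at x^n.
Matching x^n: (n+2)(n+1) a_{n+2} + (-3n + 1) a_n = 0.
Thus a_{n+2} = (3n - 1) / ((n+1)(n+2)) * a_n.

Check with a_0 = 1, a_1 = 0 (apply the recurrence for n = 0, 1, 2, 3): a_0 = 1, a_1 = 0, a_2 = -1/2, a_3 = 0, a_4 = -5/24, a_5 = 0.

a_(n+2) = (3n - 1) / ((n+1)(n+2)) * a_n; check: a_0 = 1, a_1 = 0, a_2 = -1/2, a_3 = 0, a_4 = -5/24, a_5 = 0


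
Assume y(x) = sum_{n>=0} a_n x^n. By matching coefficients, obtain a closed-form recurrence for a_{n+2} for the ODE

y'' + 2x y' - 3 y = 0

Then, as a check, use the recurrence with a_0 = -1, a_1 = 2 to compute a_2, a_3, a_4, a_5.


Substitute y = sum_n a_n x^n.
y''(x) has coefficient (n+2)(n+1) a_{n+2} at x^n;
2 x y'(x) has coefficient 2 n a_n at x^n (shift);
-3 y(x) has coefficient -3 a_n at x^n.
Matching x^n: (n+2)(n+1) a_{n+2} + (2n - 3) a_n = 0.
Thus a_{n+2} = (-2n + 3) / ((n+1)(n+2)) * a_n.

Check with a_0 = -1, a_1 = 2 (apply the recurrence for n = 0, 1, 2, 3): a_0 = -1, a_1 = 2, a_2 = -3/2, a_3 = 1/3, a_4 = 1/8, a_5 = -1/20.

a_(n+2) = (-2n + 3) / ((n+1)(n+2)) * a_n; check: a_0 = -1, a_1 = 2, a_2 = -3/2, a_3 = 1/3, a_4 = 1/8, a_5 = -1/20


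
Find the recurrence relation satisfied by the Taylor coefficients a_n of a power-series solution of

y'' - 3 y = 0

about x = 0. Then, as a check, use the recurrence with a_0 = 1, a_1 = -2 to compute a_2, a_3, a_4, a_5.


Substitute y = sum_n a_n x^n into y'' + (const) y = 0.
y''(x) = sum_{n>=0} (n+2)(n+1) a_{n+2} x^n.
The ODE becomes sum_n [(n+2)(n+1) a_{n+2} - 3 a_n] x^n = 0.
Setting each coefficient to zero gives the recurrence:
  (n+2)(n+1) a_{n+2} - 3 a_n = 0,
  a_{n+2} = 3 / ((n+1)(n+2)) a_n.

Check with a_0 = 1, a_1 = -2 (apply the recurrence for n = 0, 1, 2, 3): a_0 = 1, a_1 = -2, a_2 = 3/2, a_3 = -1, a_4 = 3/8, a_5 = -3/20.

a_{n+2} = 3/((n+1)(n+2)) * a_n; check: a_0 = 1, a_1 = -2, a_2 = 3/2, a_3 = -1, a_4 = 3/8, a_5 = -3/20


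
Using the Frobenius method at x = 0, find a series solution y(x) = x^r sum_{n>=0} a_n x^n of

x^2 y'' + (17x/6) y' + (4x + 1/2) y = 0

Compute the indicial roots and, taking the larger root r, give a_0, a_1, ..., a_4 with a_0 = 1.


Write in Frobenius form y'' + (p(x)/x) y' + (q(x)/x^2) y = 0:
  p(x) = 17/6,  q(x) = 4x + 1/2.
Indicial equation: r(r-1) + (17/6) r + (1/2) = 0 -> roots r_1 = -1/3, r_2 = -3/2.
Take r = r_1 = -1/3. Let y(x) = x^r sum_{n>=0} a_n x^n with a_0 = 1.
Substitute y = x^r sum a_n x^n and match x^{r+n}. The recurrence is
  D(n) a_n + 4 a_{n-1} = 0,  where D(n) = (r+n)(r+n-1) + (17/6)(r+n) + (1/2).
  a_n = -4 / D(n) * a_{n-1}.
Since the indicial polynomial factors as (r - r_1)(r - r_2), D(n) = (r_1 + n - r_1)(r_1 + n - r_2) = n(n + 7/6).
Evaluating step by step (a_0 = 1):
  n = 1: D(1) = 1(1 + 7/6) = 13/6; numerator = -4(1) = -4; a_1 = (-4)/(13/6) = -24/13
  n = 2: D(2) = 2(2 + 7/6) = 19/3; numerator = -4(-24/13) = 96/13; a_2 = (96/13)/(19/3) = 288/247
  n = 3: D(3) = 3(3 + 7/6) = 25/2; numerator = -4(288/247) = -1152/247; a_3 = (-1152/247)/(25/2) = -2304/6175
  n = 4: D(4) = 4(4 + 7/6) = 62/3; numerator = -4(-2304/6175) = 9216/6175; a_4 = (9216/6175)/(62/3) = 13824/191425

r = -1/3; a_0 = 1; a_1 = -24/13; a_2 = 288/247; a_3 = -2304/6175; a_4 = 13824/191425


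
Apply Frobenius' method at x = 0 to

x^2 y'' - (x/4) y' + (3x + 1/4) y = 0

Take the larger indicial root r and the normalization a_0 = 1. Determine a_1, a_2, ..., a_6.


Write in Frobenius form y'' + (p(x)/x) y' + (q(x)/x^2) y = 0:
  p(x) = -1/4,  q(x) = 3x + 1/4.
Indicial equation: r(r-1) + (-1/4) r + (1/4) = 0 -> roots r_1 = 1, r_2 = 1/4.
Take r = r_1 = 1. Let y(x) = x^r sum_{n>=0} a_n x^n with a_0 = 1.
Substitute y = x^r sum a_n x^n and match x^{r+n}. The recurrence is
  D(n) a_n + 3 a_{n-1} = 0,  where D(n) = (r+n)(r+n-1) + (-1/4)(r+n) + (1/4).
  a_n = -3 / D(n) * a_{n-1}.
Since the indicial polynomial factors as (r - r_1)(r - r_2), D(n) = (r_1 + n - r_1)(r_1 + n - r_2) = n(n + 3/4).
Evaluating step by step (a_0 = 1):
  n = 1: D(1) = 1(1 + 3/4) = 7/4; numerator = -3(1) = -3; a_1 = (-3)/(7/4) = -12/7
  n = 2: D(2) = 2(2 + 3/4) = 11/2; numerator = -3(-12/7) = 36/7; a_2 = (36/7)/(11/2) = 72/77
  n = 3: D(3) = 3(3 + 3/4) = 45/4; numerator = -3(72/77) = -216/77; a_3 = (-216/77)/(45/4) = -96/385
  n = 4: D(4) = 4(4 + 3/4) = 19; numerator = -3(-96/385) = 288/385; a_4 = (288/385)/(19) = 288/7315
  n = 5: D(5) = 5(5 + 3/4) = 115/4; numerator = -3(288/7315) = -864/7315; a_5 = (-864/7315)/(115/4) = -3456/841225
  n = 6: D(6) = 6(6 + 3/4) = 81/2; numerator = -3(-3456/841225) = 10368/841225; a_6 = (10368/841225)/(81/2) = 256/841225

r = 1; a_0 = 1; a_1 = -12/7; a_2 = 72/77; a_3 = -96/385; a_4 = 288/7315; a_5 = -3456/841225; a_6 = 256/841225


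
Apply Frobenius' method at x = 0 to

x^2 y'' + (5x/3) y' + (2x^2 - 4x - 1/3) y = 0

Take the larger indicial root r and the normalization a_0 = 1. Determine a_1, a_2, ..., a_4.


Write in Frobenius form y'' + (p(x)/x) y' + (q(x)/x^2) y = 0:
  p(x) = 5/3,  q(x) = 2x^2 - 4x - 1/3.
Indicial equation: r(r-1) + (5/3) r + (-1/3) = 0 -> roots r_1 = 1/3, r_2 = -1.
Take r = r_1 = 1/3. Let y(x) = x^r sum_{n>=0} a_n x^n with a_0 = 1.
Substitute y = x^r sum a_n x^n and match x^{r+n}. The recurrence is
  D(n) a_n - 4 a_{n-1} + 2 a_{n-2} = 0,  where D(n) = (r+n)(r+n-1) + (5/3)(r+n) + (-1/3).
  a_n = [4 a_{n-1} - 2 a_{n-2}] / D(n).
Since the indicial polynomial factors as (r - r_1)(r - r_2), D(n) = (r_1 + n - r_1)(r_1 + n - r_2) = n(n + 4/3).
Evaluating step by step (a_0 = 1):
  n = 1: D(1) = 1(1 + 4/3) = 7/3; numerator = 4(1) = 4; a_1 = (4)/(7/3) = 12/7
  n = 2: D(2) = 2(2 + 4/3) = 20/3; numerator = 4(12/7) - 2(1) = 34/7; a_2 = (34/7)/(20/3) = 51/70
  n = 3: D(3) = 3(3 + 4/3) = 13; numerator = 4(51/70) - 2(12/7) = -18/35; a_3 = (-18/35)/(13) = -18/455
  n = 4: D(4) = 4(4 + 4/3) = 64/3; numerator = 4(-18/455) - 2(51/70) = -21/13; a_4 = (-21/13)/(64/3) = -63/832

r = 1/3; a_0 = 1; a_1 = 12/7; a_2 = 51/70; a_3 = -18/455; a_4 = -63/832


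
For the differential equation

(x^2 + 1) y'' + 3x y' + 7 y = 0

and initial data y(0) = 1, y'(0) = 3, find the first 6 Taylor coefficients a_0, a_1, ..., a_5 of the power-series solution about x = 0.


Ansatz: y(x) = sum_{n>=0} a_n x^n, so y'(x) = sum_{n>=1} n a_n x^(n-1) and y''(x) = sum_{n>=2} n(n-1) a_n x^(n-2).
Substitute into P(x) y'' + Q(x) y' + R(x) y = 0 with P(x) = x^2 + 1, Q(x) = 3x, R(x) = 7, and match powers of x.
Initial conditions: a_0 = 1, a_1 = 3.
Setting the coefficient of each power of x to zero and solving order by order (substituting the coefficients already found):
  x^0: 2 a_2 + 7 a_0 = 0  ->  2 a_2 = -7 a_0 = -7  ->  a_2 = -7/2
  x^1: 6 a_3 + 10 a_1 = 0  ->  6 a_3 = -10 a_1 = -30  ->  a_3 = -5
  x^2: 12 a_4 + 15 a_2 = 0  ->  12 a_4 = -15 a_2 = 105/2  ->  a_4 = 35/8
  x^3: 20 a_5 + 22 a_3 = 0  ->  20 a_5 = -22 a_3 = 110  ->  a_5 = 11/2
Truncated series: y(x) = 1 + 3 x - (7/2) x^2 - 5 x^3 + (35/8) x^4 + (11/2) x^5 + O(x^6).

a_0 = 1; a_1 = 3; a_2 = -7/2; a_3 = -5; a_4 = 35/8; a_5 = 11/2


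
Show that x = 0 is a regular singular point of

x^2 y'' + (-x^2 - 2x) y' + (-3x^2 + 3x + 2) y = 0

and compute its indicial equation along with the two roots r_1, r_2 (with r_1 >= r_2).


Divide by x^2 to reach normal form y'' + P_1(x) y' + P_2(x) y = 0 with P_1(x) = -1 - 2/x and P_2(x) = -3 + 3/x + 2/x^2.
x = 0 is a singular point because the y'-coefficient -1 - 2/x has a pole at x = 0 and the y-coefficient -3 + 3/x + 2/x^2 has a pole at x = 0.
It is a regular singular point because x P_1(x) = p(x) = -x - 2 and x^2 P_2(x) = q(x) = -3x^2 + 3x + 2 are polynomials, hence analytic at x = 0.
p(0) = -2,  q(0) = 2.
Indicial equation: r(r-1) + p(0) r + q(0) = 0, i.e. r^2 + (p(0) - 1) r + q(0) = 0, i.e. r^2 - 3 r + 2 = 0.
Discriminant: (-3)^2 - 4(2) = 1, so r = (3 ± 1)/2.
Solving: r_1 = 2, r_2 = 1.

indicial: r^2 - 3 r + 2 = 0; roots r_1 = 2, r_2 = 1


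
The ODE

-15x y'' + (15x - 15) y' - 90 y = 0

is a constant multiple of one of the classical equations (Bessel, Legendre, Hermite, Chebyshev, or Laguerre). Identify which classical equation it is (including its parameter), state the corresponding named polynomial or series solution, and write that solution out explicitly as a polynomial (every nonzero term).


All three coefficients share the factor -15; dividing through by -15 gives  x y'' + (1 - x) y' + 6 y = 0.
This matches the Laguerre equation x y'' + (1 - x) y' + n y = 0 with n = 6; the polynomial solution is L_6(x).
With y = sum_k a_k x^k, matching x^k gives (k+1)k a_{k+1} + (k+1) a_{k+1} - k a_k + n a_k = 0, i.e. (k+1)^2 a_{k+1} = (k - n) a_k = (k - 6) a_k. The right side vanishes at k = 6, so the series terminates at degree 6.
Standard normalization L_n(0) = 1 gives a_0 = 1. Work upward with a_{k+1} = (k - 6) a_k / (k+1)^2:
  a_1 = (0 - 6)(1) / 1^2 = -6/1 = -6
  a_2 = (1 - 6)(-6) / 2^2 = 30/4 = 15/2
  a_3 = (2 - 6)(15/2) / 3^2 = -30/9 = -10/3
  a_4 = (3 - 6)(-10/3) / 4^2 = 10/16 = 5/8
  a_5 = (4 - 6)(5/8) / 5^2 = (-5/4)/25 = -1/20
  a_6 = (5 - 6)(-1/20) / 6^2 = (1/20)/36 = 1/720
Hence L_6(x) = x^6/720 - x^5/20 + 5 x^4/8 - 10 x^3/3 + 15 x^2/2 - 6 x + 1.

L_6(x); series = x^6/720 - x^5/20 + 5 x^4/8 - 10 x^3/3 + 15 x^2/2 - 6 x + 1


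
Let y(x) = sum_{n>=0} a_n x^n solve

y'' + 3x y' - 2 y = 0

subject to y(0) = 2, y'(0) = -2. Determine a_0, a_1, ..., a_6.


Ansatz: y(x) = sum_{n>=0} a_n x^n, so y'(x) = sum_{n>=1} n a_n x^(n-1) and y''(x) = sum_{n>=2} n(n-1) a_n x^(n-2).
Substitute into P(x) y'' + Q(x) y' + R(x) y = 0 with P(x) = 1, Q(x) = 3x, R(x) = -2, and match powers of x.
Initial conditions: a_0 = 2, a_1 = -2.
Setting the coefficient of each power of x to zero and solving order by order (substituting the coefficients already found):
  x^0: 2 a_2 - 2 a_0 = 0  ->  2 a_2 = 2 a_0 = 4  ->  a_2 = 2
  x^1: 6 a_3 + a_1 = 0  ->  6 a_3 = -a_1 = 2  ->  a_3 = 1/3
  x^2: 12 a_4 + 4 a_2 = 0  ->  12 a_4 = -4 a_2 = -8  ->  a_4 = -2/3
  x^3: 20 a_5 + 7 a_3 = 0  ->  20 a_5 = -7 a_3 = -7/3  ->  a_5 = -7/60
  x^4: 30 a_6 + 10 a_4 = 0  ->  30 a_6 = -10 a_4 = 20/3  ->  a_6 = 2/9
Truncated series: y(x) = 2 - 2 x + 2 x^2 + (1/3) x^3 - (2/3) x^4 - (7/60) x^5 + (2/9) x^6 + O(x^7).

a_0 = 2; a_1 = -2; a_2 = 2; a_3 = 1/3; a_4 = -2/3; a_5 = -7/60; a_6 = 2/9


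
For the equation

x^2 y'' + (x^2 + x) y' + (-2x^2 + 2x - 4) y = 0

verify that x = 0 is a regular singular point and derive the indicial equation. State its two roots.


Divide by x^2 to reach normal form y'' + P_1(x) y' + P_2(x) y = 0 with P_1(x) = 1 + 1/x and P_2(x) = -2 + 2/x - 4/x^2.
x = 0 is a singular point because the y'-coefficient 1 + 1/x has a pole at x = 0 and the y-coefficient -2 + 2/x - 4/x^2 has a pole at x = 0.
It is a regular singular point because x P_1(x) = p(x) = x + 1 and x^2 P_2(x) = q(x) = -2x^2 + 2x - 4 are polynomials, hence analytic at x = 0.
p(0) = 1,  q(0) = -4.
Indicial equation: r(r-1) + p(0) r + q(0) = 0, i.e. r^2 + (p(0) - 1) r + q(0) = 0, i.e. r^2 - 4 = 0.
Discriminant: (0)^2 - 4(-4) = 16, so r = (0 ± 4)/2.
Solving: r_1 = 2, r_2 = -2.

indicial: r^2 - 4 = 0; roots r_1 = 2, r_2 = -2
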